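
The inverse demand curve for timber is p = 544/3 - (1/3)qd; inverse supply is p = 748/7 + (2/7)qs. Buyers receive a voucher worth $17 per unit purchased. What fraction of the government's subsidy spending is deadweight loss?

Pre-subsidy: 544/3 - (1/3)q = 748/7 + (2/7)q gives q* = 1564/13 and p* = 1836/13.
With the rebate, buyers effectively pay pb = ps − 17, where ps is the price sellers receive.
On the curves, pb = 544/3 - (1/3)q and ps = 748/7 + (2/7)q; the wedge ps − pb = 17 gives 748/7 + (2/7)q − (544/3 - (1/3)q) = 17, so q' = 1921/13.
Then pb = 544/3 − (1/3)·(1921/13) = 1717/13 and ps = 748/7 + (2/7)·(1921/13) = 1938/13.
ΔCS = ½(1564/13 + 1921/13)(1836/13 − 1717/13) = 414715/338; ΔPS = ½(1564/13 + 1921/13)(1938/13 − 1836/13) = 177735/169.
Government spending = 17 × 1921/13 = 32657/13.
DWL = ½ × 17 × (1921/13 − 1564/13) = 6069/26; fraction = (6069/26) / (32657/13) = 21/226.

DWL / government spending = 21/226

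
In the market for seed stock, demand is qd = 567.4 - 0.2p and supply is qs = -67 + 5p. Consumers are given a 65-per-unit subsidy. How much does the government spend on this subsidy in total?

Pre-subsidy: 567.4 - 0.2p = -67 + 5p gives p* = 122, q* = 543.
With the rebate, buyers effectively pay pb = ps − 65, where ps is the price sellers receive.
Demand in terms of ps becomes qd = 567.4 − 0.2(ps − 65) = 580.4 - 0.2ps. Setting this equal to supply: 580.4 - 0.2ps = -67 + 5ps, so ps = 124.5.
Buyers pay pb = 124.5 − 65 = 59.5; q' = -67 + 5·124.5 = 555.5.
Government outlay = subsidy × quantity = 65 × 555.5 = 36107.5.

Government cost = 36107.5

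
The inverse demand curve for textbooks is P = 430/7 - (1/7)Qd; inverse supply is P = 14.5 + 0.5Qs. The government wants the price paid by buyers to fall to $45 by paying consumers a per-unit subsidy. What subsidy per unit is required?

At a buyer price of 45, quantity demanded is 430 − 7·45 = 115.
Sellers supply 115 only when they receive Ps = 14.5 + 0.5·115 = 72.
s = Ps − Pb = 72 − 45 = 27.

Required subsidy s = $27 per unit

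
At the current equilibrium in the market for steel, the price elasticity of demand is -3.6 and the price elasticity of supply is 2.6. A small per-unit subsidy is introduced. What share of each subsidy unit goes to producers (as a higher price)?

Producer share = 18/31

For a small subsidy around the equilibrium, the benefit split depends on the relative slopes, which at a point are proportional to the elasticities.
Buyer share = εs/(εs + |εd|) = 2.6/(2.6 + 3.6) = 13/31; seller share = |εd|/(εs + |εd|) = 18/31.
So producers capture 18/31 of the subsidy.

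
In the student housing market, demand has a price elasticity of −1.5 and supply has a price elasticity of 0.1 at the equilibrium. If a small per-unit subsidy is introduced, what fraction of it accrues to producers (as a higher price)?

For a small subsidy around the equilibrium, the benefit split depends on the relative slopes, which at a point are proportional to the elasticities.
Buyer share = εs/(εs + |εd|) = 0.1/(0.1 + 1.5) = 0.0625; seller share = |εd|/(εs + |εd|) = 0.9375.
So producers capture 0.9375 of the subsidy.

Producer share = 0.9375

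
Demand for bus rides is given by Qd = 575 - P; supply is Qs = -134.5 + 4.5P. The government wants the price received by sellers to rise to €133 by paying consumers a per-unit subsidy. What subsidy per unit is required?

Required subsidy s = €22 per unit

At a seller price of 133, quantity supplied is -134.5 + 4.5·133 = 464.
Buyers absorb 464 only when they pay Pb with 575 − 1·Pb = 464, i.e. Pb = 111.
s = Ps − Pb = 133 − 111 = 22.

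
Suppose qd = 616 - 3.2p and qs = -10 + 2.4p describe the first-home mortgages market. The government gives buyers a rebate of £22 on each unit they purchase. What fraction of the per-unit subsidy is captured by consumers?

Pre-subsidy: 616 - 3.2p = -10 + 2.4p gives p* = 1565/14, q* = 1808/7.
With the rebate, buyers effectively pay pb = ps − 22, where ps is the price sellers receive.
Demand in terms of ps becomes qd = 616 − 3.2(ps − 22) = 686.4 - 3.2ps. Setting this equal to supply: 686.4 - 3.2ps = -10 + 2.4ps, so ps = 1741/14.
Buyers pay pb = 1741/14 − 22 = 1433/14; q' = -10 + 2.4·(1741/14) = 10096/35.
Buyers' price falls by p* − pb = 1565/14 − 1433/14 = 66/7; sellers' price rises by ps − p* = 1741/14 − 1565/14 = 88/7.
So consumers capture (66/7)/22 = 3/7 of each unit of subsidy.

Consumer share = 3/7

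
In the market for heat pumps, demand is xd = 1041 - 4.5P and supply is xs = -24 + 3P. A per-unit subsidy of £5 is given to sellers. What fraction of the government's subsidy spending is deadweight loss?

Pre-subsidy: 1041 - 4.5P = -24 + 3P gives P* = 142, x* = 402.
With the subsidy, sellers receive Ps = Pb + 5 for each unit, where Pb is the price buyers pay.
Supply in terms of Pb becomes xs = -24 + 3(Pb + 5) = -9 + 3Pb. Setting this equal to demand: 1041 - 4.5Pb = -9 + 3Pb, so Pb = 140.
Sellers receive Ps = 140 + 5 = 145; x' = 1041 − 4.5·140 = 411.
ΔCS = ½(402 + 411)(142 − 140) = 813; ΔPS = ½(402 + 411)(145 − 142) = 1219.5.
Government spending = 5 × 411 = 2055.
DWL = ½ × 5 × (411 − 402) = 22.5; fraction = 22.5 / 2055 = 3/274.

DWL / government spending = 3/274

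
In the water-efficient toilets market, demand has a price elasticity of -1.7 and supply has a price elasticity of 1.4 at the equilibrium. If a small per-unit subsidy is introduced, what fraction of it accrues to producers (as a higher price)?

Producer share = 17/31

For a small subsidy around the equilibrium, the benefit split depends on the relative slopes, which at a point are proportional to the elasticities.
Buyer share = εs/(εs + |εd|) = 1.4/(1.4 + 1.7) = 14/31; seller share = |εd|/(εs + |εd|) = 17/31.
So producers capture 17/31 of the subsidy.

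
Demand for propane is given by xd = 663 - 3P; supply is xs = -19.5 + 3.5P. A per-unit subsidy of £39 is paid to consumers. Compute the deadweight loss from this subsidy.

Deadweight loss = £1228.5

Pre-subsidy: 663 - 3P = -19.5 + 3.5P gives P* = 105, x* = 348.
With the rebate, buyers effectively pay Pb = Ps − 39, where Ps is the price sellers receive.
Demand in terms of Ps becomes xd = 663 − 3(Ps − 39) = 780 - 3Ps. Setting this equal to supply: 780 - 3Ps = -19.5 + 3.5Ps, so Ps = 123.
Buyers pay Pb = 123 − 39 = 84; x' = -19.5 + 3.5·123 = 411.
The subsidy expands output by 411 − 348 = 63 past the efficient level; on those units the gap between marginal cost and willingness to pay runs from 0 up to 39.
DWL = ½ × 39 × 63 = 1228.5.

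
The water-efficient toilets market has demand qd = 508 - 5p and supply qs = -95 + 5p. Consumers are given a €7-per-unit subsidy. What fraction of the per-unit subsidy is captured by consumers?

Pre-subsidy: 508 - 5p = -95 + 5p gives p* = 60.3, q* = 206.5.
With the rebate, buyers effectively pay pb = ps − 7, where ps is the price sellers receive.
Demand in terms of ps becomes qd = 508 − 5(ps − 7) = 543 - 5ps. Setting this equal to supply: 543 - 5ps = -95 + 5ps, so ps = 63.8.
Buyers pay pb = 63.8 − 7 = 56.8; q' = -95 + 5·63.8 = 224.
Buyers' price falls by p* − pb = 60.3 − 56.8 = 3.5; sellers' price rises by ps − p* = 63.8 − 60.3 = 3.5.
So consumers capture 3.5/7 = 0.5 of each unit of subsidy.

Consumer share = 0.5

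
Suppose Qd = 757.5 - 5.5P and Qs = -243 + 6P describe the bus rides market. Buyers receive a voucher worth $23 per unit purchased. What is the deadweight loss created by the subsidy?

Pre-subsidy: 757.5 - 5.5P = -243 + 6P gives P* = 87, Q* = 279.
With the rebate, buyers effectively pay Pb = Ps − 23, where Ps is the price sellers receive.
Demand in terms of Ps becomes Qd = 757.5 − 5.5(Ps − 23) = 884 - 5.5Ps. Setting this equal to supply: 884 - 5.5Ps = -243 + 6Ps, so Ps = 98.
Buyers pay Pb = 98 − 23 = 75; Q' = -243 + 6·98 = 345.
The subsidy expands output by 345 − 279 = 66 past the efficient level; on those units the gap between marginal cost and willingness to pay runs from 0 up to 23.
DWL = ½ × 23 × 66 = 759.

Deadweight loss = $759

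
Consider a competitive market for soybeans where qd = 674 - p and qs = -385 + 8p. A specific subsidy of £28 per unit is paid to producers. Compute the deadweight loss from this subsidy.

Pre-subsidy: 674 - p = -385 + 8p gives p* = 353/3, q* = 1669/3.
With the subsidy, sellers receive ps = pb + 28 for each unit, where pb is the price buyers pay.
Supply in terms of pb becomes qs = -385 + 8(pb + 28) = -161 + 8pb. Setting this equal to demand: 674 - pb = -161 + 8pb, so pb = 835/9.
Sellers receive ps = 835/9 + 28 = 1087/9; q' = 674 − 1·(835/9) = 5231/9.
The subsidy expands output by 5231/9 − 1669/3 = 224/9 past the efficient level; on those units the gap between marginal cost and willingness to pay runs from 0 up to 28.
DWL = ½ × 28 × 224/9 = 3136/9.

Deadweight loss = 3136/9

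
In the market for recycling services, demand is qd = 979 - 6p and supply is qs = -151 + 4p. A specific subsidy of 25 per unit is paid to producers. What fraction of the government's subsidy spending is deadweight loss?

DWL / government spending = 30/361

Pre-subsidy: 979 - 6p = -151 + 4p gives p* = 113, q* = 301.
With the subsidy, sellers receive ps = pb + 25 for each unit, where pb is the price buyers pay.
Supply in terms of pb becomes qs = -151 + 4(pb + 25) = -51 + 4pb. Setting this equal to demand: 979 - 6pb = -51 + 4pb, so pb = 103.
Sellers receive ps = 103 + 25 = 128; q' = 979 − 6·103 = 361.
ΔCS = ½(301 + 361)(113 − 103) = 3310; ΔPS = ½(301 + 361)(128 − 113) = 4965.
Government spending = 25 × 361 = 9025.
DWL = ½ × 25 × (361 − 301) = 750; fraction = 750 / 9025 = 30/361.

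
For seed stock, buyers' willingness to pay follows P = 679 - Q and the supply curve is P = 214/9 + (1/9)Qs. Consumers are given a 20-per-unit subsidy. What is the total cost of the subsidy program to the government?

Pre-subsidy: 679 - Q = 214/9 + (1/9)Q gives Q* = 589.7 and P* = 89.3.
With the rebate, buyers effectively pay Pb = Ps − 20, where Ps is the price sellers receive.
On the curves, Pb = 679 - Q and Ps = 214/9 + (1/9)Q; the wedge Ps − Pb = 20 gives 214/9 + (1/9)Q − (679 - Q) = 20, so Q' = 607.7.
Then Pb = 679 − 1·607.7 = 71.3 and Ps = 214/9 + (1/9)·607.7 = 91.3.
Government outlay = subsidy × quantity = 20 × 607.7 = 12154.

Government cost = 12154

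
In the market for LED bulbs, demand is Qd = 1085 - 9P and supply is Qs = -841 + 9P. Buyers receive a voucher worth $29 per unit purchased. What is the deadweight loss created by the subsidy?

Pre-subsidy: 1085 - 9P = -841 + 9P gives P* = 107, Q* = 122.
With the rebate, buyers effectively pay Pb = Ps − 29, where Ps is the price sellers receive.
Demand in terms of Ps becomes Qd = 1085 − 9(Ps − 29) = 1346 - 9Ps. Setting this equal to supply: 1346 - 9Ps = -841 + 9Ps, so Ps = 121.5.
Buyers pay Pb = 121.5 − 29 = 92.5; Q' = -841 + 9·121.5 = 252.5.
The subsidy expands output by 252.5 − 122 = 130.5 past the efficient level; on those units the gap between marginal cost and willingness to pay runs from 0 up to 29.
DWL = ½ × 29 × 130.5 = 1892.25.

Deadweight loss = $1892.25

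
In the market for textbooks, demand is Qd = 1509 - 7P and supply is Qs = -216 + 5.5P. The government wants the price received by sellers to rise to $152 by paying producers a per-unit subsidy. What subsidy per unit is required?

At a seller price of 152, quantity supplied is -216 + 5.5·152 = 620.
Buyers absorb 620 only when they pay Pb with 1509 − 7·Pb = 620, i.e. Pb = 127.
s = Ps − Pb = 152 − 127 = 25.

Required subsidy s = $25 per unit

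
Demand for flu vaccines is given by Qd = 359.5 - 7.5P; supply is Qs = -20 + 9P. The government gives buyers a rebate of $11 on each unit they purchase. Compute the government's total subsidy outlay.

Government cost = $2552

Pre-subsidy: 359.5 - 7.5P = -20 + 9P gives P* = 23, Q* = 187.
With the rebate, buyers effectively pay Pb = Ps − 11, where Ps is the price sellers receive.
Demand in terms of Ps becomes Qd = 359.5 − 7.5(Ps − 11) = 442 - 7.5Ps. Setting this equal to supply: 442 - 7.5Ps = -20 + 9Ps, so Ps = 28.
Buyers pay Pb = 28 − 11 = 17; Q' = -20 + 9·28 = 232.
Government outlay = subsidy × quantity = 11 × 232 = 2552.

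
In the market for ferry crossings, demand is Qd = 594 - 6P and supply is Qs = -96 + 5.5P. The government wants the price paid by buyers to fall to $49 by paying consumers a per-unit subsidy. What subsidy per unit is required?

Required subsidy s = $23 per unit

At a buyer price of 49, quantity demanded is 594 − 6·49 = 300.
Sellers supply 300 only when they receive Ps with -96 + 5.5·Ps = 300, i.e. Ps = 72.
s = Ps − Pb = 72 − 49 = 23.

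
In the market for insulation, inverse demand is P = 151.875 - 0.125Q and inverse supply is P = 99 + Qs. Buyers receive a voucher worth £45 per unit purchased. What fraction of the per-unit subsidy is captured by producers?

Pre-subsidy: 151.875 - 0.125Q = 99 + Q gives Q* = 47 and P* = 146.
With the rebate, buyers effectively pay Pb = Ps − 45, where Ps is the price sellers receive.
On the curves, Pb = 151.875 - 0.125Q and Ps = 99 + Q; the wedge Ps − Pb = 45 gives 99 + Q − (151.875 - 0.125Q) = 45, so Q' = 87.
Then Pb = 151.875 − 0.125·87 = 141 and Ps = 99 + 1·87 = 186.
Buyers' price falls by P* − Pb = 146 − 141 = 5; sellers' price rises by Ps − P* = 186 − 146 = 40.
So producers capture 40/45 = 8/9 of each unit of subsidy.

Producer share = 8/9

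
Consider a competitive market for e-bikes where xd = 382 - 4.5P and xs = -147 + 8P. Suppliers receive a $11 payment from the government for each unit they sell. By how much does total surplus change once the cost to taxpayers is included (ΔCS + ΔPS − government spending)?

Pre-subsidy: 382 - 4.5P = -147 + 8P gives P* = 42.32, x* = 191.56.
With the subsidy, sellers receive Ps = Pb + 11 for each unit, where Pb is the price buyers pay.
Supply in terms of Pb becomes xs = -147 + 8(Pb + 11) = -59 + 8Pb. Setting this equal to demand: 382 - 4.5Pb = -59 + 8Pb, so Pb = 35.28.
Sellers receive Ps = 35.28 + 11 = 46.28; x' = 382 − 4.5·35.28 = 223.24.
ΔCS = ½(191.56 + 223.24)(42.32 − 35.28) = 1460.096; ΔPS = ½(191.56 + 223.24)(46.28 − 42.32) = 821.304.
Government spending = 11 × 223.24 = 2455.64.
Net change = 1460.096 + 821.304 − 2455.64 = -174.24. The loss equals the DWL triangle ½·11·31.68.

Net change in total surplus = -$174.24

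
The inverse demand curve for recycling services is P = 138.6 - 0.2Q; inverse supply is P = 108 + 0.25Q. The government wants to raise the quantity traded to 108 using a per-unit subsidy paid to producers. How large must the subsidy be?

Required subsidy s = 18 per unit

At Q = 108, from the demand curve buyers pay Pb = 138.6 − 0.2·108 = 117; from the supply curve sellers need Ps = 108 + 0.25·108 = 135.
The subsidy must fill the gap: s = Ps − Pb = 135 − 117 = 18.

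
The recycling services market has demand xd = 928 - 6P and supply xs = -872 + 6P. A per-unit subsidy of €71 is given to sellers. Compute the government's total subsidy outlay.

Pre-subsidy: 928 - 6P = -872 + 6P gives P* = 150, x* = 28.
With the subsidy, sellers receive Ps = Pb + 71 for each unit, where Pb is the price buyers pay.
Supply in terms of Pb becomes xs = -872 + 6(Pb + 71) = -446 + 6Pb. Setting this equal to demand: 928 - 6Pb = -446 + 6Pb, so Pb = 114.5.
Sellers receive Ps = 114.5 + 71 = 185.5; x' = 928 − 6·114.5 = 241.
Government outlay = subsidy × quantity = 71 × 241 = 17111.

Government cost = €17111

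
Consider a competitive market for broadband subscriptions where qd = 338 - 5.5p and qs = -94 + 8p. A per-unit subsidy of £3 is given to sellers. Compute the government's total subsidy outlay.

Government cost = 1546/3

Pre-subsidy: 338 - 5.5p = -94 + 8p gives p* = 32, q* = 162.
With the subsidy, sellers receive ps = pb + 3 for each unit, where pb is the price buyers pay.
Supply in terms of pb becomes qs = -94 + 8(pb + 3) = -70 + 8pb. Setting this equal to demand: 338 - 5.5pb = -70 + 8pb, so pb = 272/9.
Sellers receive ps = 272/9 + 3 = 299/9; q' = 338 − 5.5·(272/9) = 1546/9.
Government outlay = subsidy × quantity = 3 × 1546/9 = 1546/3.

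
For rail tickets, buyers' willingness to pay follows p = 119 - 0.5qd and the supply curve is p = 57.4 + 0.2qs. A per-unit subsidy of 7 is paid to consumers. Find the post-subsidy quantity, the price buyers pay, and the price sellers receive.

Pre-subsidy: 119 - 0.5q = 57.4 + 0.2q gives q* = 88 and p* = 75.
With the rebate, buyers effectively pay pb = ps − 7, where ps is the price sellers receive.
On the curves, pb = 119 - 0.5q and ps = 57.4 + 0.2q; the wedge ps − pb = 7 gives 57.4 + 0.2q − (119 - 0.5q) = 7, so q' = 98.
Then pb = 119 − 0.5·98 = 70 and ps = 57.4 + 0.2·98 = 77.

q' = 98; buyers pay 70; sellers receive 77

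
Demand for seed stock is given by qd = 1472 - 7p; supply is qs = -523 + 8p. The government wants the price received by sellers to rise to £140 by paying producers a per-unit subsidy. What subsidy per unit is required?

At a seller price of 140, quantity supplied is -523 + 8·140 = 597.
Buyers absorb 597 only when they pay pb with 1472 − 7·pb = 597, i.e. pb = 125.
s = ps − pb = 140 − 125 = 15.

Required subsidy s = £15 per unit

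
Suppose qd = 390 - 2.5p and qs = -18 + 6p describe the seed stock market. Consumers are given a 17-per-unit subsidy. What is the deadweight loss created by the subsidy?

Pre-subsidy: 390 - 2.5p = -18 + 6p gives p* = 48, q* = 270.
With the rebate, buyers effectively pay pb = ps − 17, where ps is the price sellers receive.
Demand in terms of ps becomes qd = 390 − 2.5(ps − 17) = 432.5 - 2.5ps. Setting this equal to supply: 432.5 - 2.5ps = -18 + 6ps, so ps = 53.
Buyers pay pb = 53 − 17 = 36; q' = -18 + 6·53 = 300.
The subsidy expands output by 300 − 270 = 30 past the efficient level; on those units the gap between marginal cost and willingness to pay runs from 0 up to 17.
DWL = ½ × 17 × 30 = 255.

Deadweight loss = 255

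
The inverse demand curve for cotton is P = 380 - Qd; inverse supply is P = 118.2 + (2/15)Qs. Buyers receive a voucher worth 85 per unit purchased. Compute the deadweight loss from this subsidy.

Pre-subsidy: 380 - Q = 118.2 + (2/15)Q gives Q* = 231 and P* = 149.
With the rebate, buyers effectively pay Pb = Ps − 85, where Ps is the price sellers receive.
On the curves, Pb = 380 - Q and Ps = 118.2 + (2/15)Q; the wedge Ps − Pb = 85 gives 118.2 + (2/15)Q − (380 - Q) = 85, so Q' = 306.
Then Pb = 380 − 1·306 = 74 and Ps = 118.2 + (2/15)·306 = 159.
The subsidy expands output by 306 − 231 = 75 past the efficient level; on those units the gap between marginal cost and willingness to pay runs from 0 up to 85.
DWL = ½ × 85 × 75 = 3187.5.

Deadweight loss = 3187.5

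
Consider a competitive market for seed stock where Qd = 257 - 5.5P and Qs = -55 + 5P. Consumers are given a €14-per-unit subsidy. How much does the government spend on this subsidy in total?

Government cost = 5470/3

Pre-subsidy: 257 - 5.5P = -55 + 5P gives P* = 208/7, Q* = 655/7.
With the rebate, buyers effectively pay Pb = Ps − 14, where Ps is the price sellers receive.
Demand in terms of Ps becomes Qd = 257 − 5.5(Ps − 14) = 334 - 5.5Ps. Setting this equal to supply: 334 - 5.5Ps = -55 + 5Ps, so Ps = 778/21.
Buyers pay Pb = 778/21 − 14 = 484/21; Q' = -55 + 5·(778/21) = 2735/21.
Government outlay = subsidy × quantity = 14 × 2735/21 = 5470/3.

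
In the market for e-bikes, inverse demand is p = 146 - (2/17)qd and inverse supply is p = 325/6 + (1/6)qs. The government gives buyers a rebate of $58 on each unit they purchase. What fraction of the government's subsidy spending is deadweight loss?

Pre-subsidy: 146 - (2/17)q = 325/6 + (1/6)q gives q* = 323 and p* = 108.
With the rebate, buyers effectively pay pb = ps − 58, where ps is the price sellers receive.
On the curves, pb = 146 - (2/17)q and ps = 325/6 + (1/6)q; the wedge ps − pb = 58 gives 325/6 + (1/6)q − (146 - (2/17)q) = 58, so q' = 527.
Then pb = 146 − (2/17)·527 = 84 and ps = 325/6 + (1/6)·527 = 142.
ΔCS = ½(323 + 527)(108 − 84) = 10200; ΔPS = ½(323 + 527)(142 − 108) = 14450.
Government spending = 58 × 527 = 30566.
DWL = ½ × 58 × (527 − 323) = 5916; fraction = 5916 / 30566 = 6/31.

DWL / government spending = 6/31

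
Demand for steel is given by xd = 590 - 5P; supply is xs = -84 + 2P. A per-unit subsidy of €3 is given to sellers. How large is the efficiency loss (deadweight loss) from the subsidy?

Pre-subsidy: 590 - 5P = -84 + 2P gives P* = 674/7, x* = 760/7.
With the subsidy, sellers receive Ps = Pb + 3 for each unit, where Pb is the price buyers pay.
Supply in terms of Pb becomes xs = -84 + 2(Pb + 3) = -78 + 2Pb. Setting this equal to demand: 590 - 5Pb = -78 + 2Pb, so Pb = 668/7.
Sellers receive Ps = 668/7 + 3 = 689/7; x' = 590 − 5·(668/7) = 790/7.
The subsidy expands output by 790/7 − 760/7 = 30/7 past the efficient level; on those units the gap between marginal cost and willingness to pay runs from 0 up to 3.
DWL = ½ × 3 × 30/7 = 45/7.

Deadweight loss = 45/7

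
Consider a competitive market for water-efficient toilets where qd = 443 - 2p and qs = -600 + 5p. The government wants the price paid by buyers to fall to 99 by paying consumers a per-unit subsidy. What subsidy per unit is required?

At a buyer price of 99, quantity demanded is 443 − 2·99 = 245.
Sellers supply 245 only when they receive ps with -600 + 5·ps = 245, i.e. ps = 169.
s = ps − pb = 169 − 99 = 70.

Required subsidy s = 70 per unit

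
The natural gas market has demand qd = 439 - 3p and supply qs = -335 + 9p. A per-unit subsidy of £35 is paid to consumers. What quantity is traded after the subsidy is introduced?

q' = 324.25

Pre-subsidy: 439 - 3p = -335 + 9p gives p* = 64.5, q* = 245.5.
With the rebate, buyers effectively pay pb = ps − 35, where ps is the price sellers receive.
Demand in terms of ps becomes qd = 439 − 3(ps − 35) = 544 - 3ps. Setting this equal to supply: 544 - 3ps = -335 + 9ps, so ps = 73.25.
Buyers pay pb = 73.25 − 35 = 38.25; q' = -335 + 9·73.25 = 324.25.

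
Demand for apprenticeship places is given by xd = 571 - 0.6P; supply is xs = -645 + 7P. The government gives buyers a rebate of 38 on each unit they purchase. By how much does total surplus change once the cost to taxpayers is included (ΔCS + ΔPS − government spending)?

Net change in total surplus = -399

Pre-subsidy: 571 - 0.6P = -645 + 7P gives P* = 160, x* = 475.
With the rebate, buyers effectively pay Pb = Ps − 38, where Ps is the price sellers receive.
Demand in terms of Ps becomes xd = 571 − 0.6(Ps − 38) = 593.8 - 0.6Ps. Setting this equal to supply: 593.8 - 0.6Ps = -645 + 7Ps, so Ps = 163.
Buyers pay Pb = 163 − 38 = 125; x' = -645 + 7·163 = 496.
ΔCS = ½(475 + 496)(160 − 125) = 16992.5; ΔPS = ½(475 + 496)(163 − 160) = 1456.5.
Government spending = 38 × 496 = 18848.
Net change = 16992.5 + 1456.5 − 18848 = -399. The loss equals the DWL triangle ½·38·21.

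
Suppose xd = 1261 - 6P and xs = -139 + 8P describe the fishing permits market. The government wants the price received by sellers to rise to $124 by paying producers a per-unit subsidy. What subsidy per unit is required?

At a seller price of 124, quantity supplied is -139 + 8·124 = 853.
Buyers absorb 853 only when they pay Pb with 1261 − 6·Pb = 853, i.e. Pb = 68.
s = Ps − Pb = 124 − 68 = 56.

Required subsidy s = $56 per unit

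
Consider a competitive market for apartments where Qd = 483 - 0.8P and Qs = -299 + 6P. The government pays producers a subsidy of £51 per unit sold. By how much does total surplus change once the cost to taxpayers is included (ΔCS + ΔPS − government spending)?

Net change in total surplus = -£918

Pre-subsidy: 483 - 0.8P = -299 + 6P gives P* = 115, Q* = 391.
With the subsidy, sellers receive Ps = Pb + 51 for each unit, where Pb is the price buyers pay.
Supply in terms of Pb becomes Qs = -299 + 6(Pb + 51) = 7 + 6Pb. Setting this equal to demand: 483 - 0.8Pb = 7 + 6Pb, so Pb = 70.
Sellers receive Ps = 70 + 51 = 121; Q' = 483 − 0.8·70 = 427.
ΔCS = ½(391 + 427)(115 − 70) = 18405; ΔPS = ½(391 + 427)(121 − 115) = 2454.
Government spending = 51 × 427 = 21777.
Net change = 18405 + 2454 − 21777 = -918. The loss equals the DWL triangle ½·51·36.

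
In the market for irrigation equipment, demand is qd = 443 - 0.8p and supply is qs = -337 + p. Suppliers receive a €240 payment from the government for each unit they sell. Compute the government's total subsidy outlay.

Pre-subsidy: 443 - 0.8p = -337 + p gives p* = 1300/3, q* = 289/3.
With the subsidy, sellers receive ps = pb + 240 for each unit, where pb is the price buyers pay.
Supply in terms of pb becomes qs = -337 + 1(pb + 240) = -97 + pb. Setting this equal to demand: 443 - 0.8pb = -97 + pb, so pb = 300.
Sellers receive ps = 300 + 240 = 540; q' = 443 − 0.8·300 = 203.
Government outlay = subsidy × quantity = 240 × 203 = 48720.

Government cost = €48720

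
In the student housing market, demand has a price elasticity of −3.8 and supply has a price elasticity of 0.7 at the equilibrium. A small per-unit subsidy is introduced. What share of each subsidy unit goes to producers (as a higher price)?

For a small subsidy around the equilibrium, the benefit split depends on the relative slopes, which at a point are proportional to the elasticities.
Buyer share = εs/(εs + |εd|) = 0.7/(0.7 + 3.8) = 7/45; seller share = |εd|/(εs + |εd|) = 38/45.
So producers capture 38/45 of the subsidy.

Producer share = 38/45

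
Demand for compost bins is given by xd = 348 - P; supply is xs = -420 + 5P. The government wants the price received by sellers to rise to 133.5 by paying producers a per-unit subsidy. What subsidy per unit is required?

Required subsidy s = 33 per unit

At a seller price of 133.5, quantity supplied is -420 + 5·133.5 = 247.5.
Buyers absorb 247.5 only when they pay Pb with 348 − 1·Pb = 247.5, i.e. Pb = 100.5.
s = Ps − Pb = 133.5 − 100.5 = 33.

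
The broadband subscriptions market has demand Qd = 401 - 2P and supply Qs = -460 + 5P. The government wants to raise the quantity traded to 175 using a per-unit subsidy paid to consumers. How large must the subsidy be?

At Q = 175, invert demand for the buyer price: Pb = (401 − 175)/2 = 113; invert supply for the seller price: Ps = (175 − (-460))/5 = 127.
The subsidy must fill the gap: s = Ps − Pb = 127 − 113 = 14.

Required subsidy s = 14 per unit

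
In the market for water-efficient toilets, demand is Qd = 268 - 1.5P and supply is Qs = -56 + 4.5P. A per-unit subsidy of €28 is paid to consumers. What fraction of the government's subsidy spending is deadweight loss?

DWL / government spending = 63/874

Pre-subsidy: 268 - 1.5P = -56 + 4.5P gives P* = 54, Q* = 187.
With the rebate, buyers effectively pay Pb = Ps − 28, where Ps is the price sellers receive.
Demand in terms of Ps becomes Qd = 268 − 1.5(Ps − 28) = 310 - 1.5Ps. Setting this equal to supply: 310 - 1.5Ps = -56 + 4.5Ps, so Ps = 61.
Buyers pay Pb = 61 − 28 = 33; Q' = -56 + 4.5·61 = 218.5.
ΔCS = ½(187 + 218.5)(54 − 33) = 4257.75; ΔPS = ½(187 + 218.5)(61 − 54) = 1419.25.
Government spending = 28 × 218.5 = 6118.
DWL = ½ × 28 × (218.5 − 187) = 441; fraction = 441 / 6118 = 63/874.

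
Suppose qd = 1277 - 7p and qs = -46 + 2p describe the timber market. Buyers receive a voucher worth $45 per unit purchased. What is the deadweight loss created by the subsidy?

Deadweight loss = $1575

Pre-subsidy: 1277 - 7p = -46 + 2p gives p* = 147, q* = 248.
With the rebate, buyers effectively pay pb = ps − 45, where ps is the price sellers receive.
Demand in terms of ps becomes qd = 1277 − 7(ps − 45) = 1592 - 7ps. Setting this equal to supply: 1592 - 7ps = -46 + 2ps, so ps = 182.
Buyers pay pb = 182 − 45 = 137; q' = -46 + 2·182 = 318.
The subsidy expands output by 318 − 248 = 70 past the efficient level; on those units the gap between marginal cost and willingness to pay runs from 0 up to 45.
DWL = ½ × 45 × 70 = 1575.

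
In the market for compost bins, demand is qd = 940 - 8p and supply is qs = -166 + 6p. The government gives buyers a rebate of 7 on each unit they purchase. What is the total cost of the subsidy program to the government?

Government cost = 2324

Pre-subsidy: 940 - 8p = -166 + 6p gives p* = 79, q* = 308.
With the rebate, buyers effectively pay pb = ps − 7, where ps is the price sellers receive.
Demand in terms of ps becomes qd = 940 − 8(ps − 7) = 996 - 8ps. Setting this equal to supply: 996 - 8ps = -166 + 6ps, so ps = 83.
Buyers pay pb = 83 − 7 = 76; q' = -166 + 6·83 = 332.
Government outlay = subsidy × quantity = 7 × 332 = 2324.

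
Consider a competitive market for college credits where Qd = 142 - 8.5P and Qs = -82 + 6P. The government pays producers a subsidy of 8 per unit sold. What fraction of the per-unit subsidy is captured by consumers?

Consumer share = 12/29

Pre-subsidy: 142 - 8.5P = -82 + 6P gives P* = 448/29, Q* = 310/29.
With the subsidy, sellers receive Ps = Pb + 8 for each unit, where Pb is the price buyers pay.
Supply in terms of Pb becomes Qs = -82 + 6(Pb + 8) = -34 + 6Pb. Setting this equal to demand: 142 - 8.5Pb = -34 + 6Pb, so Pb = 352/29.
Sellers receive Ps = 352/29 + 8 = 584/29; Q' = 142 − 8.5·(352/29) = 1126/29.
Buyers' price falls by P* − Pb = 448/29 − 352/29 = 96/29; sellers' price rises by Ps − P* = 584/29 − 448/29 = 136/29.
So consumers capture (96/29)/8 = 12/29 of each unit of subsidy.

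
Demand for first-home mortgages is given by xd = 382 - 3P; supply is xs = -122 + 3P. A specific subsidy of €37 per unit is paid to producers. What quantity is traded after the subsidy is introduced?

Pre-subsidy: 382 - 3P = -122 + 3P gives P* = 84, x* = 130.
With the subsidy, sellers receive Ps = Pb + 37 for each unit, where Pb is the price buyers pay.
Supply in terms of Pb becomes xs = -122 + 3(Pb + 37) = -11 + 3Pb. Setting this equal to demand: 382 - 3Pb = -11 + 3Pb, so Pb = 65.5.
Sellers receive Ps = 65.5 + 37 = 102.5; x' = 382 − 3·65.5 = 185.5.

x' = 185.5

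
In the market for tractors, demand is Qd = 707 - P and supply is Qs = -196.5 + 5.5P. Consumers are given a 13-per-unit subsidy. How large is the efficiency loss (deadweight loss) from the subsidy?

Pre-subsidy: 707 - P = -196.5 + 5.5P gives P* = 139, Q* = 568.
With the rebate, buyers effectively pay Pb = Ps − 13, where Ps is the price sellers receive.
Demand in terms of Ps becomes Qd = 707 − 1(Ps − 13) = 720 - Ps. Setting this equal to supply: 720 - Ps = -196.5 + 5.5Ps, so Ps = 141.
Buyers pay Pb = 141 − 13 = 128; Q' = -196.5 + 5.5·141 = 579.
The subsidy expands output by 579 − 568 = 11 past the efficient level; on those units the gap between marginal cost and willingness to pay runs from 0 up to 13.
DWL = ½ × 13 × 11 = 71.5.

Deadweight loss = 71.5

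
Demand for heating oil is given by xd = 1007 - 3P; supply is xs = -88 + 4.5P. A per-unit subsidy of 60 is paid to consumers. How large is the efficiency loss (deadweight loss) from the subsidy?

Pre-subsidy: 1007 - 3P = -88 + 4.5P gives P* = 146, x* = 569.
With the rebate, buyers effectively pay Pb = Ps − 60, where Ps is the price sellers receive.
Demand in terms of Ps becomes xd = 1007 − 3(Ps − 60) = 1187 - 3Ps. Setting this equal to supply: 1187 - 3Ps = -88 + 4.5Ps, so Ps = 170.
Buyers pay Pb = 170 − 60 = 110; x' = -88 + 4.5·170 = 677.
The subsidy expands output by 677 − 569 = 108 past the efficient level; on those units the gap between marginal cost and willingness to pay runs from 0 up to 60.
DWL = ½ × 60 × 108 = 3240.

Deadweight loss = 3240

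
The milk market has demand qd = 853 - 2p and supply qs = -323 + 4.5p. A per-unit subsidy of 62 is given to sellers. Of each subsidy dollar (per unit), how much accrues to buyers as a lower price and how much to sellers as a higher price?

Buyers gain 558/13 per unit; sellers gain 248/13 per unit

Pre-subsidy: 853 - 2p = -323 + 4.5p gives p* = 2352/13, q* = 6385/13.
With the subsidy, sellers receive ps = pb + 62 for each unit, where pb is the price buyers pay.
Supply in terms of pb becomes qs = -323 + 4.5(pb + 62) = -44 + 4.5pb. Setting this equal to demand: 853 - 2pb = -44 + 4.5pb, so pb = 138.
Sellers receive ps = 138 + 62 = 200; q' = 853 − 2·138 = 577.
Buyers' price falls by p* − pb = 2352/13 − 138 = 558/13; sellers' price rises by ps − p* = 200 − 2352/13 = 248/13.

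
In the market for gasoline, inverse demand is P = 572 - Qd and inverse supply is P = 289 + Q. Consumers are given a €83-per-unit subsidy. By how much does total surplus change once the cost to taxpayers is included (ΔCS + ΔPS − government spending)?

Pre-subsidy: 572 - Q = 289 + Q gives Q* = 141.5 and P* = 430.5.
With the rebate, buyers effectively pay Pb = Ps − 83, where Ps is the price sellers receive.
On the curves, Pb = 572 - Q and Ps = 289 + Q; the wedge Ps − Pb = 83 gives 289 + Q − (572 - Q) = 83, so Q' = 183.
Then Pb = 572 − 1·183 = 389 and Ps = 289 + 1·183 = 472.
ΔCS = ½(141.5 + 183)(430.5 − 389) = 6733.375; ΔPS = ½(141.5 + 183)(472 − 430.5) = 6733.375.
Government spending = 83 × 183 = 15189.
Net change = 6733.375 + 6733.375 − 15189 = -1722.25. The loss equals the DWL triangle ½·83·41.5.

Net change in total surplus = -€1722.25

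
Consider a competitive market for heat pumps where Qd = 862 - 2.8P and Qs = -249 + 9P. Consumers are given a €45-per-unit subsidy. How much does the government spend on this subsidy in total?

Government cost = 1843830/59

Pre-subsidy: 862 - 2.8P = -249 + 9P gives P* = 5555/59, Q* = 35304/59.
With the rebate, buyers effectively pay Pb = Ps − 45, where Ps is the price sellers receive.
Demand in terms of Ps becomes Qd = 862 − 2.8(Ps − 45) = 988 - 2.8Ps. Setting this equal to supply: 988 - 2.8Ps = -249 + 9Ps, so Ps = 6185/59.
Buyers pay Pb = 6185/59 − 45 = 3530/59; Q' = -249 + 9·(6185/59) = 40974/59.
Government outlay = subsidy × quantity = 45 × 40974/59 = 1843830/59.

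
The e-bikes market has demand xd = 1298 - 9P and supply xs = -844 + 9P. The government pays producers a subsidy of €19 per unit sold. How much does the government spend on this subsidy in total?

Pre-subsidy: 1298 - 9P = -844 + 9P gives P* = 119, x* = 227.
With the subsidy, sellers receive Ps = Pb + 19 for each unit, where Pb is the price buyers pay.
Supply in terms of Pb becomes xs = -844 + 9(Pb + 19) = -673 + 9Pb. Setting this equal to demand: 1298 - 9Pb = -673 + 9Pb, so Pb = 109.5.
Sellers receive Ps = 109.5 + 19 = 128.5; x' = 1298 − 9·109.5 = 312.5.
Government outlay = subsidy × quantity = 19 × 312.5 = 5937.5.

Government cost = €5937.5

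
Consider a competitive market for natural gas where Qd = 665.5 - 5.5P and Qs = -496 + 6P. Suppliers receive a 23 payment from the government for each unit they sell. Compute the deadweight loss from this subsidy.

Pre-subsidy: 665.5 - 5.5P = -496 + 6P gives P* = 101, Q* = 110.
With the subsidy, sellers receive Ps = Pb + 23 for each unit, where Pb is the price buyers pay.
Supply in terms of Pb becomes Qs = -496 + 6(Pb + 23) = -358 + 6Pb. Setting this equal to demand: 665.5 - 5.5Pb = -358 + 6Pb, so Pb = 89.
Sellers receive Ps = 89 + 23 = 112; Q' = 665.5 − 5.5·89 = 176.
The subsidy expands output by 176 − 110 = 66 past the efficient level; on those units the gap between marginal cost and willingness to pay runs from 0 up to 23.
DWL = ½ × 23 × 66 = 759.

Deadweight loss = 759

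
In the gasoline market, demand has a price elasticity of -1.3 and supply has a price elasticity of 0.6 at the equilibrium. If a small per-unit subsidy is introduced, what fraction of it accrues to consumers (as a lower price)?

Consumer share = 6/19

For a small subsidy around the equilibrium, the benefit split depends on the relative slopes, which at a point are proportional to the elasticities.
Buyer share = εs/(εs + |εd|) = 0.6/(0.6 + 1.3) = 6/19; seller share = |εd|/(εs + |εd|) = 13/19.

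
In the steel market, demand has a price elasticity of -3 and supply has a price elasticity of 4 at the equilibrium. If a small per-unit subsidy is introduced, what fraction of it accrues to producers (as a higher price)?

Producer share = 3/7

For a small subsidy around the equilibrium, the benefit split depends on the relative slopes, which at a point are proportional to the elasticities.
Buyer share = εs/(εs + |εd|) = 4/(4 + 3) = 4/7; seller share = |εd|/(εs + |εd|) = 3/7.
So producers capture 3/7 of the subsidy.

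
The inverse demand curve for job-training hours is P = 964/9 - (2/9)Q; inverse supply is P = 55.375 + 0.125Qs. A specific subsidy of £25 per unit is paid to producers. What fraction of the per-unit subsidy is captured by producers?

Pre-subsidy: 964/9 - (2/9)Q = 55.375 + 0.125Q gives Q* = 149 and P* = 74.
With the subsidy, sellers receive Ps = Pb + 25 for each unit, where Pb is the price buyers pay.
On the curves, Pb = 964/9 - (2/9)Q and Ps = 55.375 + 0.125Q; the wedge Ps − Pb = 25 gives 55.375 + 0.125Q − (964/9 - (2/9)Q) = 25, so Q' = 221.
Then Pb = 964/9 − (2/9)·221 = 58 and Ps = 55.375 + 0.125·221 = 83.
Buyers' price falls by P* − Pb = 74 − 58 = 16; sellers' price rises by Ps − P* = 83 − 74 = 9.
So producers capture 9/25 = 0.36 of each unit of subsidy.

Producer share = 0.36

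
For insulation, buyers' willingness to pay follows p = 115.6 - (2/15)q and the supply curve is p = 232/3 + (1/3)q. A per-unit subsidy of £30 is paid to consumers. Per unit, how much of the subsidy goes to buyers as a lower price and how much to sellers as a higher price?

Buyers gain 60/7 per unit; sellers gain 150/7 per unit

Pre-subsidy: 115.6 - (2/15)q = 232/3 + (1/3)q gives q* = 82 and p* = 314/3.
With the rebate, buyers effectively pay pb = ps − 30, where ps is the price sellers receive.
On the curves, pb = 115.6 - (2/15)q and ps = 232/3 + (1/3)q; the wedge ps − pb = 30 gives 232/3 + (1/3)q − (115.6 - (2/15)q) = 30, so q' = 1024/7.
Then pb = 115.6 − (2/15)·(1024/7) = 2018/21 and ps = 232/3 + (1/3)·(1024/7) = 2648/21.
Buyers' price falls by p* − pb = 314/3 − 2018/21 = 60/7; sellers' price rises by ps − p* = 2648/21 − 314/3 = 150/7.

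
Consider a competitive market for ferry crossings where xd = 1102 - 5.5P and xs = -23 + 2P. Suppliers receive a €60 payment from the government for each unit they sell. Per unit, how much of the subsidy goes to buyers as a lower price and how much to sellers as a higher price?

Pre-subsidy: 1102 - 5.5P = -23 + 2P gives P* = 150, x* = 277.
With the subsidy, sellers receive Ps = Pb + 60 for each unit, where Pb is the price buyers pay.
Supply in terms of Pb becomes xs = -23 + 2(Pb + 60) = 97 + 2Pb. Setting this equal to demand: 1102 - 5.5Pb = 97 + 2Pb, so Pb = 134.
Sellers receive Ps = 134 + 60 = 194; x' = 1102 − 5.5·134 = 365.
Buyers' price falls by P* − Pb = 150 − 134 = 16; sellers' price rises by Ps − P* = 194 − 150 = 44.

Buyers gain €16 per unit; sellers gain €44 per unit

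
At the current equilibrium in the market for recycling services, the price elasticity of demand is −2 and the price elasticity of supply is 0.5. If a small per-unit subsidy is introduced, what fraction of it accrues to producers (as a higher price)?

For a small subsidy around the equilibrium, the benefit split depends on the relative slopes, which at a point are proportional to the elasticities.
Buyer share = εs/(εs + |εd|) = 0.5/(0.5 + 2) = 0.2; seller share = |εd|/(εs + |εd|) = 0.8.
So producers capture 0.8 of the subsidy.

Producer share = 0.8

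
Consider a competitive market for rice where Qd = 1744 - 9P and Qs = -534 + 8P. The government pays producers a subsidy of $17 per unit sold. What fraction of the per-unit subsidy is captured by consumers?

Pre-subsidy: 1744 - 9P = -534 + 8P gives P* = 134, Q* = 538.
With the subsidy, sellers receive Ps = Pb + 17 for each unit, where Pb is the price buyers pay.
Supply in terms of Pb becomes Qs = -534 + 8(Pb + 17) = -398 + 8Pb. Setting this equal to demand: 1744 - 9Pb = -398 + 8Pb, so Pb = 126.
Sellers receive Ps = 126 + 17 = 143; Q' = 1744 − 9·126 = 610.
Buyers' price falls by P* − Pb = 134 − 126 = 8; sellers' price rises by Ps − P* = 143 − 134 = 9.
So consumers capture 8/17 = 8/17 of each unit of subsidy.

Consumer share = 8/17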